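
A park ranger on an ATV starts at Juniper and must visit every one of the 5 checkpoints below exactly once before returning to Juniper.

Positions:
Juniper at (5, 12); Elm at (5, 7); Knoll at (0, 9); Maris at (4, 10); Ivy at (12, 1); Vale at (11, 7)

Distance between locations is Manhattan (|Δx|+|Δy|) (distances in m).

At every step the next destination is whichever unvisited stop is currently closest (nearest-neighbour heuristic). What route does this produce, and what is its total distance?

Nearest-neighbour total = 48 m; route Juniper → Maris → Elm → Vale → Ivy → Knoll → Juniper.

At Juniper the remaining stops are Maris 3, Elm 5, Knoll 8, Vale 11, Ivy 18; go to Maris.
At Maris the remaining stops are Elm 4, Knoll 5, Vale 10, Ivy 17; go to Elm.
At Elm the remaining stops are Vale 6, Knoll 7, Ivy 13; go to Vale.
At Vale the remaining stops are Ivy 7, Knoll 13; go to Ivy.
At Ivy the remaining stops are Knoll 20; go to Knoll.
Return Knoll→Juniper: 8.
Total = 3 + 4 + 6 + 7 + 20 + 8 = 48.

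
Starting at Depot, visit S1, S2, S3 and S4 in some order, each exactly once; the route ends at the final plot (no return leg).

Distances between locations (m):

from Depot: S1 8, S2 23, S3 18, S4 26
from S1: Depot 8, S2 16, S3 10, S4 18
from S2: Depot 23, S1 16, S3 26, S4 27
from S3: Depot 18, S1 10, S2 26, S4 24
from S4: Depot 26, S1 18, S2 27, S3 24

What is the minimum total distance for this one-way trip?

There are 4! = 24 possible orderings.
Depot - S1 - S2 - S3 - S4: 8+16+26+24 = 74
Depot - S1 - S2 - S4 - S3: 8+16+27+24 = 75
Depot - S1 - S3 - S2 - S4: 8+10+26+27 = 71
Depot - S1 - S3 - S4 - S2: 8+10+24+27 = 69
Depot - S1 - S4 - S2 - S3: 8+18+27+26 = 79
Depot - S1 - S4 - S3 - S2: 8+18+24+26 = 76
Depot - S2 - S1 - S3 - S4: 23+16+10+24 = 73
Depot - S2 - S1 - S4 - S3: 23+16+18+24 = 81
Depot - S2 - S3 - S1 - S4: 23+26+10+18 = 77
Depot - S2 - S3 - S4 - S1: 23+26+24+18 = 91
Depot - S2 - S4 - S1 - S3: 23+27+18+10 = 78
Depot - S2 - S4 - S3 - S1: 23+27+24+10 = 84
Depot - S3 - S1 - S2 - S4: 18+10+16+27 = 71
Depot - S3 - S1 - S4 - S2: 18+10+18+27 = 73
… (10 more)
The minimum is 69.
One shortest path: Depot → S1 → S3 → S4 → S2.

69 m — the minimum one-way total.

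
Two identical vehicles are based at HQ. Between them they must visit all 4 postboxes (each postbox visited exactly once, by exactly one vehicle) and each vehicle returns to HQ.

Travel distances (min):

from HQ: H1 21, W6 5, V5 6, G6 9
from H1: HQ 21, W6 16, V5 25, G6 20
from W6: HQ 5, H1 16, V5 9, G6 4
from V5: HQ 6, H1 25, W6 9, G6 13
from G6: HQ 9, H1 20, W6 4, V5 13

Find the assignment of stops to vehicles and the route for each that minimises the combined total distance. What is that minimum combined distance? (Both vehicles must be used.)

Minimum combined distance: 62 min.

Check every non-empty split of the stops between the two vehicles; for each half take its own optimal tour:
  {H1} + {W6, V5, G6}: 42 + 28 = 70
  {W6} + {H1, V5, G6}: 10 + 60 = 70
  {H1, W6} + {V5, G6}: 42 + 28 = 70
  {V5} + {H1, W6, G6}: 12 + 50 = 62
  {H1, V5} + {W6, G6}: 52 + 18 = 70
  {W6, V5} + {H1, G6}: 20 + 50 = 70
  … (7 splits in total)
Best: vehicle 1 HQ → V5 → HQ = 12; vehicle 2 HQ → H1 → W6 → G6 → HQ = 50; combined 62.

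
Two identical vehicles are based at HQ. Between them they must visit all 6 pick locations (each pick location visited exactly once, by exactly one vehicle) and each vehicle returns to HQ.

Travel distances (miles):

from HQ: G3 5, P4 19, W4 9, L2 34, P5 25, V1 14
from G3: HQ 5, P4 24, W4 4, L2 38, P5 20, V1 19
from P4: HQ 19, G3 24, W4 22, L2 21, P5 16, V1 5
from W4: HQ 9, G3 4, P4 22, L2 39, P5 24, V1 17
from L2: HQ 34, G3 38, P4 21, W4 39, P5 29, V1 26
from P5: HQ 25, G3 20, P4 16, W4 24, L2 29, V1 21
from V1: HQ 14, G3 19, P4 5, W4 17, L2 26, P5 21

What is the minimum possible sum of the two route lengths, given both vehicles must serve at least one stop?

Minimum combined distance: 112 miles.

Check every non-empty split of the stops between the two vehicles; for each half take its own optimal tour:
  {G3} + {P4, W4, L2, P5, V1}: 10 + 102 = 112
  {P4} + {G3, W4, L2, P5, V1}: 38 + 102 = 140
  {G3, P4} + {W4, L2, P5, V1}: 48 + 102 = 150
  {W4} + {G3, P4, L2, P5, V1}: 18 + 94 = 112
  {G3, W4} + {P4, L2, P5, V1}: 18 + 94 = 112
  {P4, W4} + {G3, L2, P5, V1}: 50 + 94 = 144
  … (31 splits in total)
Best: vehicle 1 HQ → G3 → HQ = 10; vehicle 2 HQ → W4 → P5 → L2 → P4 → V1 → HQ = 102; combined 112.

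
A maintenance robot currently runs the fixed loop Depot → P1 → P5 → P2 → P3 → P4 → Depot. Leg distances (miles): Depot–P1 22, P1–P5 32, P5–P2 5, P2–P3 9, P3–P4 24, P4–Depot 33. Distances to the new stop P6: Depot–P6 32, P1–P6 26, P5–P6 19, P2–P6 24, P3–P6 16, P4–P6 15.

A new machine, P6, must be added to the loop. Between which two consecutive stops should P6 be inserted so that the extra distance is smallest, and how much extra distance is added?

Insertion cost between consecutive stops i–j is d(i,P6) + d(P6,j) − d(i,j):
  between Depot and P1: 32 + 26 − 22 = 36
  between P1 and P5: 26 + 19 − 32 = 13
  between P5 and P2: 19 + 24 − 5 = 38
  between P2 and P3: 24 + 16 − 9 = 31
  between P3 and P4: 16 + 15 − 24 = 7
  between P4 and Depot: 15 + 32 − 33 = 14
Cheapest insertion is between P3 and P4, adding 7.
New total = 125 + 7 = 132.

Adding 7 miles by placing P6 on the P3–P4 leg.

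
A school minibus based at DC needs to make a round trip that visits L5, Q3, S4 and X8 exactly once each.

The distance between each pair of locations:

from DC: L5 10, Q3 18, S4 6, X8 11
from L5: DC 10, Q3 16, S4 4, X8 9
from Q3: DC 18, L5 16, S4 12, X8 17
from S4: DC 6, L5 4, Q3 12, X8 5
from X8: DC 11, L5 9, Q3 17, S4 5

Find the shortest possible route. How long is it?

54 — the shortest possible round trip.

There are 12 distinct closed tours to check (reversals are equivalent).
DC-L5-Q3-S4-X8-DC: 10+16+12+5+11 = 54
DC-L5-Q3-X8-S4-DC: 10+16+17+5+6 = 54
DC-L5-S4-Q3-X8-DC: 10+4+12+17+11 = 54
DC-L5-S4-X8-Q3-DC: 10+4+5+17+18 = 54
DC-L5-X8-Q3-S4-DC: 10+9+17+12+6 = 54
DC-L5-X8-S4-Q3-DC: 10+9+5+12+18 = 54
DC-Q3-L5-S4-X8-DC: 18+16+4+5+11 = 54
DC-Q3-L5-X8-S4-DC: 18+16+9+5+6 = 54
DC-Q3-S4-L5-X8-DC: 18+12+4+9+11 = 54
DC-Q3-X8-L5-S4-DC: 18+17+9+4+6 = 54
DC-S4-L5-Q3-X8-DC: 6+4+16+17+11 = 54
DC-S4-Q3-L5-X8-DC: 6+12+16+9+11 = 54
The minimum is 54.
One optimal route: DC → L5 → Q3 → S4 → X8 → DC (or its reverse).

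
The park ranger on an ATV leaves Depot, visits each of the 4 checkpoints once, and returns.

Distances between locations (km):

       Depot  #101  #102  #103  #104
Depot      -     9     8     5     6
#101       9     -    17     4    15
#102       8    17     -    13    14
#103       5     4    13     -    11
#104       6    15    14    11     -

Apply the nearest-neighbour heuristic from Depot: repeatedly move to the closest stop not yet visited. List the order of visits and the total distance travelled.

At Depot the remaining stops are #103 5, #104 6, #102 8, #101 9; go to #103.
At #103 the remaining stops are #101 4, #104 11, #102 13; go to #101.
At #101 the remaining stops are #104 15, #102 17; go to #104.
At #104 the remaining stops are #102 14; go to #102.
Return #102→Depot: 8.
Total = 5 + 4 + 15 + 14 + 8 = 46.

Total distance 46 km via the nearest-neighbour route Depot → #103 → #101 → #104 → #102 → Depot.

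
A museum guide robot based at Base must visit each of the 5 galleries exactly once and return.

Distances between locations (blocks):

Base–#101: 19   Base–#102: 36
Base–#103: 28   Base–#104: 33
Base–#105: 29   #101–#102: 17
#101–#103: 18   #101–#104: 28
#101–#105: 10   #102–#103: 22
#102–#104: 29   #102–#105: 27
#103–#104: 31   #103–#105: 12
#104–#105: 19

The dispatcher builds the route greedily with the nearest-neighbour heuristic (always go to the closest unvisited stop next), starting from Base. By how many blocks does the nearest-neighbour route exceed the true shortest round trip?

Base: #101=19, #103=28, #105=29, #104=33, #102=36 ⇒ #101
#101: #105=10, #102=17, #103=18, #104=28 ⇒ #105
#105: #103=12, #104=19, #102=27 ⇒ #103
#103: #102=22, #104=31 ⇒ #102
#102: #104=29 ⇒ #104
NN route Base → #101 → #105 → #103 → #102 → #104 → Base costs 125.
Optimal: Base → #101 → #102 → #103 → #105 → #104 → Base costs 122 (by enumerating all 60 distinct tours).
Excess = 125 − 122 = 3.

The nearest-neighbour route is 3 blocks longer than optimal.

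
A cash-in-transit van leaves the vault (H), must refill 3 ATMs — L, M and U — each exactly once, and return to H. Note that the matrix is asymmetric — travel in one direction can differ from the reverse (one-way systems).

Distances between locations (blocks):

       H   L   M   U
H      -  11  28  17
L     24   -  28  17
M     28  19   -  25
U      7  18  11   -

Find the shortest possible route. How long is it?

Shortest round trip = 67 blocks.

H → L → M → U → H: 11+28+25+7 = 71
H → L → U → M → H: 11+17+11+28 = 67
H → M → L → U → H: 28+19+17+7 = 71
H → M → U → L → H: 28+25+18+24 = 95
H → U → L → M → H: 17+18+28+28 = 91
H → U → M → L → H: 17+11+19+24 = 71
The minimum is 67.
One optimal route: H → L → U → M → H.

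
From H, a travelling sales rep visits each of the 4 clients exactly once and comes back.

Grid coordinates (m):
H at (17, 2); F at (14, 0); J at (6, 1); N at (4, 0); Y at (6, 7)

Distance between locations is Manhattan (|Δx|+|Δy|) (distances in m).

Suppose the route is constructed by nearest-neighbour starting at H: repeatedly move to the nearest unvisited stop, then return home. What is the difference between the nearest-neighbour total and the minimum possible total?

2 m longer than the optimal tour.

From H: F=5, J=12, N=15, Y=16 → choose F (5).
From F: J=9, N=10, Y=15 → choose J (9).
From J: N=3, Y=6 → choose N (3).
From N: Y=9 → choose Y (9).
NN route H → F → J → N → Y → H costs 42.
Optimal: H → F → N → J → Y → H costs 40 (by enumerating all 12 distinct tours).
Excess = 42 − 40 = 2.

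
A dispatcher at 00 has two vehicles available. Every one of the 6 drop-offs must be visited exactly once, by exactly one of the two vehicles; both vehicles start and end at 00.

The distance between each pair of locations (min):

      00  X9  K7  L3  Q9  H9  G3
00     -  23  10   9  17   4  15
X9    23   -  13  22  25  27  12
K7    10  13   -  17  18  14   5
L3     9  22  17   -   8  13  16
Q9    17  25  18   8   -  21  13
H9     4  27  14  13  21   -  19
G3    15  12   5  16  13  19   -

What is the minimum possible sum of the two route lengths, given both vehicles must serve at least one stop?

Minimum combined distance: 73 min.

Try each way of splitting the stops between the two vehicles (each non-empty) and, for each split, find the best tour for each vehicle:
  {X9} + {K7, L3, Q9, H9, G3}: 46 + 53 = 99
  {K7} + {X9, L3, Q9, H9, G3}: 20 + 73 = 93
  {X9, K7} + {L3, Q9, H9, G3}: 46 + 53 = 99
  {L3} + {X9, K7, Q9, H9, G3}: 18 + 73 = 91
  {X9, L3} + {K7, Q9, H9, G3}: 54 + 53 = 107
  {K7, L3} + {X9, Q9, H9, G3}: 36 + 73 = 109
  … (31 splits in total)
  {H9} + {X9, K7, L3, Q9, G3}: 8 + 65 = 73  ← best
Best: vehicle 1 00 → H9 → 00 = 8; vehicle 2 00 → K7 → X9 → G3 → Q9 → L3 → 00 = 65; combined 73.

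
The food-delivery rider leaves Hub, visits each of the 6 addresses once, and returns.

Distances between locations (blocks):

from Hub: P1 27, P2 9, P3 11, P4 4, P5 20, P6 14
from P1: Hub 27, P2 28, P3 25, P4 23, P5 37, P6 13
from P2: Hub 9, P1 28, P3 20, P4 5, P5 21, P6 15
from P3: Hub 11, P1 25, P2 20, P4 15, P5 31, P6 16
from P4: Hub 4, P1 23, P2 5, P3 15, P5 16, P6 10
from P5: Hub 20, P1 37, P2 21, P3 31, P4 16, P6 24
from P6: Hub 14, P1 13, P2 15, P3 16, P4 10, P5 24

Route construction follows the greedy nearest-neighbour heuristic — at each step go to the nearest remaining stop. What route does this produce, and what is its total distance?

113 blocks along Hub → P4 → P2 → P6 → P1 → P3 → P5 → Hub.

At Hub the remaining stops are P4 4, P2 9, P3 11, P6 14, P5 20, P1 27; go to P4.
At P4 the remaining stops are P2 5, P6 10, P3 15, P5 16, P1 23; go to P2.
At P2 the remaining stops are P6 15, P3 20, P5 21, P1 28; go to P6.
At P6 the remaining stops are P1 13, P3 16, P5 24; go to P1.
At P1 the remaining stops are P3 25, P5 37; go to P3.
At P3 the remaining stops are P5 31; go to P5.
Return P5→Hub: 20.
Total = 4 + 5 + 15 + 13 + 25 + 31 + 20 = 113.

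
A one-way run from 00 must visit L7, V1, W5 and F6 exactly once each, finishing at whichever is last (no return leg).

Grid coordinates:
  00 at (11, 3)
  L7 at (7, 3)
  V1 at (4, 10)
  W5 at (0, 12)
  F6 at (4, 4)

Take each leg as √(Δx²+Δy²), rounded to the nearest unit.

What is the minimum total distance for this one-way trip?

Minimum one-way distance = 17.

There are 4! = 24 possible orderings.
00 → L7 → V1 → W5 → F6: 4+8+4+9 = 25
00 → L7 → V1 → F6 → W5: 4+8+6+9 = 27
00 → L7 → W5 → V1 → F6: 4+11+4+6 = 25
00 → L7 → W5 → F6 → V1: 4+11+9+6 = 30
00 → L7 → F6 → V1 → W5: 4+3+6+4 = 17
00 → L7 → F6 → W5 → V1: 4+3+9+4 = 20
00 → V1 → L7 → W5 → F6: 10+8+11+9 = 38
00 → V1 → L7 → F6 → W5: 10+8+3+9 = 30
00 → V1 → W5 → L7 → F6: 10+4+11+3 = 28
00 → V1 → W5 → F6 → L7: 10+4+9+3 = 26
00 → V1 → F6 → L7 → W5: 10+6+3+11 = 30
00 → V1 → F6 → W5 → L7: 10+6+9+11 = 36
00 → W5 → L7 → V1 → F6: 14+11+8+6 = 39
00 → W5 → L7 → F6 → V1: 14+11+3+6 = 34
… (10 more)
The minimum is 17.
One shortest path: 00 → L7 → F6 → V1 → W5.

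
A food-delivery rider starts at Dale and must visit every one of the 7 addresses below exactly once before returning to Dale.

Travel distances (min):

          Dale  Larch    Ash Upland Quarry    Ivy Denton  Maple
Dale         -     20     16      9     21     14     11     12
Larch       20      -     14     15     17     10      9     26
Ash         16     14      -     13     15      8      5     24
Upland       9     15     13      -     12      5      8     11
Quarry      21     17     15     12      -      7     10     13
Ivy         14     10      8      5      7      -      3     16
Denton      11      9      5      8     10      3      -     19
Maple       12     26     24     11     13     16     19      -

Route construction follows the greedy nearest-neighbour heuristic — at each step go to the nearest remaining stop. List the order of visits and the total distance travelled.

From Dale: distances to unvisited — Upland=9, Denton=11, Maple=12, Ivy=14, Ash=16, Larch=20, Quarry=21. Nearest is Upland (9).
From Upland: distances to unvisited — Ivy=5, Denton=8, Maple=11, Quarry=12, Ash=13, Larch=15. Nearest is Ivy (5).
From Ivy: distances to unvisited — Denton=3, Quarry=7, Ash=8, Larch=10, Maple=16. Nearest is Denton (3).
From Denton: distances to unvisited — Ash=5, Larch=9, Quarry=10, Maple=19. Nearest is Ash (5).
From Ash: distances to unvisited — Larch=14, Quarry=15, Maple=24. Nearest is Larch (14).
From Larch: distances to unvisited — Quarry=17, Maple=26. Nearest is Quarry (17).
From Quarry: distances to unvisited — Maple=13. Nearest is Maple (13).
Return Maple→Dale: 12.
Total = 9 + 5 + 3 + 5 + 14 + 17 + 13 + 12 = 78.

Total distance 78 min via the nearest-neighbour route Dale → Upland → Ivy → Denton → Ash → Larch → Quarry → Maple → Dale.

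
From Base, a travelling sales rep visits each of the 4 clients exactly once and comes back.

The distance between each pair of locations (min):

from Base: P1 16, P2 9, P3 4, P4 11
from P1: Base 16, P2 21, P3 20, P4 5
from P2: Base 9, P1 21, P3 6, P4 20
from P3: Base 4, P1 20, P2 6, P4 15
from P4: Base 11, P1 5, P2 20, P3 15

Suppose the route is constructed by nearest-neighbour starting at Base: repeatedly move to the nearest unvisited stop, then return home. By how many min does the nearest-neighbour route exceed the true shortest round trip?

From Base: P3=4, P2=9, P4=11, P1=16 → choose P3 (4).
From P3: P2=6, P4=15, P1=20 → choose P2 (6).
From P2: P4=20, P1=21 → choose P4 (20).
From P4: P1=5 → choose P1 (5).
NN route Base → P3 → P2 → P4 → P1 → Base costs 51.
Optimal: Base → P3 → P2 → P1 → P4 → Base costs 47 (by enumerating all 12 distinct tours).
Excess = 51 − 47 = 4.

4 min longer than the optimal tour.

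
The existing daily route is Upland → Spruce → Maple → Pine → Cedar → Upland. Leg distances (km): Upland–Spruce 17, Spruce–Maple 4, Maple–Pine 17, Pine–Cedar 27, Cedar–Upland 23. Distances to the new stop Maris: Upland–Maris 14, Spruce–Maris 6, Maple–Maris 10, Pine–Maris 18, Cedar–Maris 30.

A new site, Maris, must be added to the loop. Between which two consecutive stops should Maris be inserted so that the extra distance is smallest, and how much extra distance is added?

+3 km — insert Maris between Upland and Spruce.

Insertion cost between consecutive stops i–j is d(i,Maris) + d(Maris,j) − d(i,j):
  between Upland and Spruce: 14 + 6 − 17 = 3
  between Spruce and Maple: 6 + 10 − 4 = 12
  between Maple and Pine: 10 + 18 − 17 = 11
  between Pine and Cedar: 18 + 30 − 27 = 21
  between Cedar and Upland: 30 + 14 − 23 = 21
Cheapest insertion is between Upland and Spruce, adding 3.
New total = 88 + 3 = 91.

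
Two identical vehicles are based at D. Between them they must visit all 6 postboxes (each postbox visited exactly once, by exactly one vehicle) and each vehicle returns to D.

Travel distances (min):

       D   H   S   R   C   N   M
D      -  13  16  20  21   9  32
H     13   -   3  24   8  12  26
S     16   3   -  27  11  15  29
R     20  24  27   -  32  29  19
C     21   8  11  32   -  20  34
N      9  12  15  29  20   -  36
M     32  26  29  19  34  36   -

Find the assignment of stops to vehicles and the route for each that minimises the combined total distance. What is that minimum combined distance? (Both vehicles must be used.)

Minimum combined distance: 118 min.

There are 2^5 − 1 = 31 ways to divide the 6 stops into two non-empty groups. For each, the best each vehicle can do is its own shortest tour through its group:
  {H} + {S, R, C, N, M}: 26 + 108 = 134
  {S} + {H, R, C, N, M}: 32 + 102 = 134
  {H, S} + {R, C, N, M}: 32 + 102 = 134
  {R} + {H, S, C, N, M}: 40 + 101 = 141
  {H, R} + {S, C, N, M}: 57 + 101 = 158
  {S, R} + {H, C, N, M}: 63 + 95 = 158
  … (31 splits in total)
  {N} + {H, S, R, C, M}: 18 + 100 = 118  ← best
Best: vehicle 1 D → N → D = 18; vehicle 2 D → H → S → C → M → R → D = 100; combined 118.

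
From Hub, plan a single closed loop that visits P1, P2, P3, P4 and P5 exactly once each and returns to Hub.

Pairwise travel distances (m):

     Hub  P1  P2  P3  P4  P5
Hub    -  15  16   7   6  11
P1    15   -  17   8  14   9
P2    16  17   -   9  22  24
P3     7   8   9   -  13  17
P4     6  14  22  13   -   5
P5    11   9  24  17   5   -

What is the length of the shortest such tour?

Minimum total distance: 53 m.

With 5 stops there are 5!/2 = 60 distinct round trips (a route and its reverse cost the same).
Hub - P1 - P2 - P3 - P4 - P5 - Hub: 15+17+9+13+5+11 = 70
Hub - P1 - P2 - P3 - P5 - P4 - Hub: 15+17+9+17+5+6 = 69
Hub - P1 - P2 - P4 - P3 - P5 - Hub: 15+17+22+13+17+11 = 95
Hub - P1 - P2 - P4 - P5 - P3 - Hub: 15+17+22+5+17+7 = 83
Hub - P1 - P2 - P5 - P3 - P4 - Hub: 15+17+24+17+13+6 = 92
Hub - P1 - P2 - P5 - P4 - P3 - Hub: 15+17+24+5+13+7 = 81
Hub - P1 - P3 - P2 - P4 - P5 - Hub: 15+8+9+22+5+11 = 70
Hub - P1 - P3 - P2 - P5 - P4 - Hub: 15+8+9+24+5+6 = 67
Hub - P1 - P3 - P4 - P2 - P5 - Hub: 15+8+13+22+24+11 = 93
Hub - P1 - P3 - P4 - P5 - P2 - Hub: 15+8+13+5+24+16 = 81
Hub - P1 - P3 - P5 - P2 - P4 - Hub: 15+8+17+24+22+6 = 92
Hub - P1 - P3 - P5 - P4 - P2 - Hub: 15+8+17+5+22+16 = 83
Hub - P1 - P4 - P2 - P3 - P5 - Hub: 15+14+22+9+17+11 = 88
Hub - P1 - P4 - P2 - P5 - P3 - Hub: 15+14+22+24+17+7 = 99
… (46 more)
Hub - P2 - P3 - P1 - P5 - P4 - Hub: 16+9+8+9+5+6 = 53  ← best
The minimum is 53.
One optimal route: Hub → P2 → P3 → P1 → P5 → P4 → Hub (or its reverse).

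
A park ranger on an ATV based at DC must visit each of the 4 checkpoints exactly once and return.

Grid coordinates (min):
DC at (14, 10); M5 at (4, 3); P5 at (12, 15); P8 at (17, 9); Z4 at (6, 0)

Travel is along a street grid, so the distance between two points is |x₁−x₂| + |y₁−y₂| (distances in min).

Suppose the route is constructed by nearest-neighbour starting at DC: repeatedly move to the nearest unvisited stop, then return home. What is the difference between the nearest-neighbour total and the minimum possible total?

The nearest-neighbour route is 2 min longer than optimal.

From DC: P8=4, P5=7, M5=17, Z4=18 → choose P8 (4).
From P8: P5=11, M5=19, Z4=20 → choose P5 (11).
From P5: M5=20, Z4=21 → choose M5 (20).
From M5: Z4=5 → choose Z4 (5).
NN route DC → P8 → P5 → M5 → Z4 → DC costs 58.
Optimal: DC → P5 → M5 → Z4 → P8 → DC costs 56 (by enumerating all 12 distinct tours).
Excess = 58 − 56 = 2.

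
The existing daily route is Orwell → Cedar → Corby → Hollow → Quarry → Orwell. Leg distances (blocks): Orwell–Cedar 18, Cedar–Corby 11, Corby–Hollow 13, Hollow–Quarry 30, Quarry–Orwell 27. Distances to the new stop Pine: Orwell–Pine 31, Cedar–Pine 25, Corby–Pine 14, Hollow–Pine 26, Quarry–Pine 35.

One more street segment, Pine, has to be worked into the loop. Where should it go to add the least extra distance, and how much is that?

Minimum extra distance: 27 blocks, inserting Pine between Corby and Hollow.

Insertion cost between consecutive stops i–j is d(i,Pine) + d(Pine,j) − d(i,j):
  between Orwell and Cedar: 31 + 25 − 18 = 38
  between Cedar and Corby: 25 + 14 − 11 = 28
  between Corby and Hollow: 14 + 26 − 13 = 27
  between Hollow and Quarry: 26 + 35 − 30 = 31
  between Quarry and Orwell: 35 + 31 − 27 = 39
Cheapest insertion is between Corby and Hollow, adding 27.
New total = 99 + 27 = 126.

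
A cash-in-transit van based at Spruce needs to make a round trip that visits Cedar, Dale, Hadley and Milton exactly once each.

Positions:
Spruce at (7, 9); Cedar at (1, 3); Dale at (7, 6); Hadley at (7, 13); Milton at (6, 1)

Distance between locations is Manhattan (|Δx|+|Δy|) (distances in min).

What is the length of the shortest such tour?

Minimum total distance: 36 min.

Spruce→Cedar→Dale→Hadley→Milton→Spruce: 12+9+7+13+9 = 50
Spruce→Cedar→Dale→Milton→Hadley→Spruce: 12+9+6+13+4 = 44
Spruce→Cedar→Hadley→Dale→Milton→Spruce: 12+16+7+6+9 = 50
Spruce→Cedar→Hadley→Milton→Dale→Spruce: 12+16+13+6+3 = 50
Spruce→Cedar→Milton→Dale→Hadley→Spruce: 12+7+6+7+4 = 36
Spruce→Cedar→Milton→Hadley→Dale→Spruce: 12+7+13+7+3 = 42
Spruce→Dale→Cedar→Hadley→Milton→Spruce: 3+9+16+13+9 = 50
Spruce→Dale→Cedar→Milton→Hadley→Spruce: 3+9+7+13+4 = 36
Spruce→Dale→Hadley→Cedar→Milton→Spruce: 3+7+16+7+9 = 42
Spruce→Dale→Milton→Cedar→Hadley→Spruce: 3+6+7+16+4 = 36
Spruce→Hadley→Cedar→Dale→Milton→Spruce: 4+16+9+6+9 = 44
Spruce→Hadley→Dale→Cedar→Milton→Spruce: 4+7+9+7+9 = 36
The minimum is 36.
One optimal route: Spruce → Cedar → Milton → Dale → Hadley → Spruce (or its reverse).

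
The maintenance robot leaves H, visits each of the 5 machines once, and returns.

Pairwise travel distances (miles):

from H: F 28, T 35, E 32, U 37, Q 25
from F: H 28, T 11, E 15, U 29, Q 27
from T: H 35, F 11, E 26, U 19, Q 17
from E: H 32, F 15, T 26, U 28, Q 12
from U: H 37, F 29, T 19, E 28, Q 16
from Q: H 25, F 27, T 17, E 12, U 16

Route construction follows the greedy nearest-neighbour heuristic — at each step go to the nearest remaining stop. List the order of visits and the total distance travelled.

H → [Q:25 / F:28 / E:32 / T:35 / U:37] → Q (25)
Q → [E:12 / U:16 / T:17 / F:27] → E (12)
E → [F:15 / T:26 / U:28] → F (15)
F → [T:11 / U:29] → T (11)
T → [U:19] → U (19)
Return U→H: 37.
Total = 25 + 12 + 15 + 11 + 19 + 37 = 119.

Total distance 119 miles via the nearest-neighbour route H → Q → E → F → T → U → H.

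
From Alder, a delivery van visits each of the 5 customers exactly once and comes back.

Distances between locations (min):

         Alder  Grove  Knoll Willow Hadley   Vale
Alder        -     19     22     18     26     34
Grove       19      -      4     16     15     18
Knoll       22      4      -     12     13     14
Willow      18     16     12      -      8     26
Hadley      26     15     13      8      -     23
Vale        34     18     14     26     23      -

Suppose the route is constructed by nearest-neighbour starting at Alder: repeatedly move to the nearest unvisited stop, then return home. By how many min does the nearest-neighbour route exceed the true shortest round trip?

Excess over optimum: 9 min.

From Alder: Willow=18, Grove=19, Knoll=22, Hadley=26, Vale=34 → choose Willow (18).
From Willow: Hadley=8, Knoll=12, Grove=16, Vale=26 → choose Hadley (8).
From Hadley: Knoll=13, Grove=15, Vale=23 → choose Knoll (13).
From Knoll: Grove=4, Vale=14 → choose Grove (4).
From Grove: Vale=18 → choose Vale (18).
NN route Alder → Willow → Hadley → Knoll → Grove → Vale → Alder costs 95.
Optimal: Alder → Grove → Knoll → Vale → Hadley → Willow → Alder costs 86 (by enumerating all 60 distinct tours).
Excess = 95 − 86 = 9.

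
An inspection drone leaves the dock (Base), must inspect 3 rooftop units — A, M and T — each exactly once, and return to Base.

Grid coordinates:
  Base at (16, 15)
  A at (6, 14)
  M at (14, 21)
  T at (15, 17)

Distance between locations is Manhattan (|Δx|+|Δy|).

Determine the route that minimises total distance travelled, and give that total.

Shortest round trip = 34.

There are 3 distinct closed tours to check (reversals are equivalent).
Base→A→M→T→Base: 11+15+5+3 = 34
Base→A→T→M→Base: 11+12+5+8 = 36
Base→M→A→T→Base: 8+15+12+3 = 38
The minimum is 34.
One optimal route: Base → A → M → T → Base (or its reverse).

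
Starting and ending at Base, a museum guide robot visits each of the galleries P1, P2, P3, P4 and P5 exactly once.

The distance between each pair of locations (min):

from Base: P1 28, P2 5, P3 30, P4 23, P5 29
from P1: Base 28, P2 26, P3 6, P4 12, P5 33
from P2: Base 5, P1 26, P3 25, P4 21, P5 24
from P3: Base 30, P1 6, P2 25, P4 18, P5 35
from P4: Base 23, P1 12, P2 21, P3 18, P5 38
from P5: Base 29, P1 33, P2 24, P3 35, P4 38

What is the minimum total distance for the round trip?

Shortest round trip = 105 min.

There are 60 distinct closed tours to check (reversals are equivalent).
Base-P1-P2-P3-P4-P5-Base: 28+26+25+18+38+29 = 164
Base-P1-P2-P3-P5-P4-Base: 28+26+25+35+38+23 = 175
Base-P1-P2-P4-P3-P5-Base: 28+26+21+18+35+29 = 157
Base-P1-P2-P4-P5-P3-Base: 28+26+21+38+35+30 = 178
Base-P1-P2-P5-P3-P4-Base: 28+26+24+35+18+23 = 154
Base-P1-P2-P5-P4-P3-Base: 28+26+24+38+18+30 = 164
Base-P1-P3-P2-P4-P5-Base: 28+6+25+21+38+29 = 147
Base-P1-P3-P2-P5-P4-Base: 28+6+25+24+38+23 = 144
Base-P1-P3-P4-P2-P5-Base: 28+6+18+21+24+29 = 126
Base-P1-P3-P4-P5-P2-Base: 28+6+18+38+24+5 = 119
Base-P1-P3-P5-P2-P4-Base: 28+6+35+24+21+23 = 137
Base-P1-P3-P5-P4-P2-Base: 28+6+35+38+21+5 = 133
Base-P1-P4-P2-P3-P5-Base: 28+12+21+25+35+29 = 150
Base-P1-P4-P2-P5-P3-Base: 28+12+21+24+35+30 = 150
… (46 more)
Base-P2-P5-P3-P1-P4-Base: 5+24+35+6+12+23 = 105  ← best
The minimum is 105.
One optimal route: Base → P2 → P5 → P3 → P1 → P4 → Base (or its reverse).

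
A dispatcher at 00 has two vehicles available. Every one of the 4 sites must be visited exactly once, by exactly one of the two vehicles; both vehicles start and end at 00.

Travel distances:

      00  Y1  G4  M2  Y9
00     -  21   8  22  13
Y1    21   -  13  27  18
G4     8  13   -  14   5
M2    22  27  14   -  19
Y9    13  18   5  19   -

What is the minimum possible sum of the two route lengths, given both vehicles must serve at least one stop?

Minimum combined distance: 96.

There are 2^3 − 1 = 7 ways to divide the 4 stops into two non-empty groups. For each, the best each vehicle can do is its own shortest tour through its group:
  {Y1} + {G4, M2, Y9}: 42 + 54 = 96
  {G4} + {Y1, M2, Y9}: 16 + 80 = 96
  {Y1, G4} + {M2, Y9}: 42 + 54 = 96
  {M2} + {Y1, G4, Y9}: 44 + 52 = 96
  {Y1, M2} + {G4, Y9}: 70 + 26 = 96
  {G4, M2} + {Y1, Y9}: 44 + 52 = 96
  … (7 splits in total)
Best: vehicle 1 00 → Y1 → 00 = 42; vehicle 2 00 → G4 → M2 → Y9 → 00 = 54; combined 96.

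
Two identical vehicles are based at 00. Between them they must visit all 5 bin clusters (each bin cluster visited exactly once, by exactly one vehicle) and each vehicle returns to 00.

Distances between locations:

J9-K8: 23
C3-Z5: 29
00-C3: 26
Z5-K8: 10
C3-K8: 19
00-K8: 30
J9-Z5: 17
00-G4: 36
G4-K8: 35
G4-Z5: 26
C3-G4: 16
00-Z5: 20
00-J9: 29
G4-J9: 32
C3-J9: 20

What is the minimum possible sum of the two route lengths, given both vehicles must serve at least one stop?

Minimum combined distance: 159.

Try each way of splitting the stops between the two vehicles (each non-empty) and, for each split, find the best tour for each vehicle:
  {C3} + {G4, J9, Z5, K8}: 52 + 121 = 173
  {G4} + {C3, J9, Z5, K8}: 72 + 98 = 170
  {C3, G4} + {J9, Z5, K8}: 78 + 82 = 160
  {J9} + {C3, G4, Z5, K8}: 58 + 101 = 159
  {C3, J9} + {G4, Z5, K8}: 75 + 101 = 176
  {G4, J9} + {C3, Z5, K8}: 97 + 75 = 172
  … (15 splits in total)
Best: vehicle 1 00 → J9 → 00 = 58; vehicle 2 00 → G4 → C3 → K8 → Z5 → 00 = 101; combined 159.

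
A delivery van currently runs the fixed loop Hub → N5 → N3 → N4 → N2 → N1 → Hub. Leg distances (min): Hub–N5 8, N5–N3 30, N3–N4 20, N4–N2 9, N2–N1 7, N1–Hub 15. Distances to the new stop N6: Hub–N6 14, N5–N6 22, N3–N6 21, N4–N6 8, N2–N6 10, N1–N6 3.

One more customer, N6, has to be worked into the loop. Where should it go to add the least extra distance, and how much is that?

Insertion cost between consecutive stops i–j is d(i,N6) + d(N6,j) − d(i,j):
  between Hub and N5: 14 + 22 − 8 = 28
  between N5 and N3: 22 + 21 − 30 = 13
  between N3 and N4: 21 + 8 − 20 = 9
  between N4 and N2: 8 + 10 − 9 = 9
  between N2 and N1: 10 + 3 − 7 = 6
  between N1 and Hub: 3 + 14 − 15 = 2
Cheapest insertion is between N1 and Hub, adding 2.
New total = 89 + 2 = 91.

+2 min — insert N6 between N1 and Hub.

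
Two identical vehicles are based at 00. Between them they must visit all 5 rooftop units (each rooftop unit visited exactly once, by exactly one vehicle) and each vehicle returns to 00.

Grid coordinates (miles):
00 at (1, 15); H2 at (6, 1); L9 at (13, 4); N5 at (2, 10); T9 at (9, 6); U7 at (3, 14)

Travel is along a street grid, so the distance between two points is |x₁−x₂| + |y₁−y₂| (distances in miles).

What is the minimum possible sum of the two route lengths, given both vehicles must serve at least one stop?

58 miles — the smallest possible combined total.

There are 2^4 − 1 = 15 ways to divide the 5 stops into two non-empty groups. For each, the best each vehicle can do is its own shortest tour through its group:
  {H2} + {L9, N5, T9, U7}: 38 + 46 = 84
  {L9} + {H2, N5, T9, U7}: 46 + 44 = 90
  {H2, L9} + {N5, T9, U7}: 52 + 34 = 86
  {N5} + {H2, L9, T9, U7}: 12 + 52 = 64
  {H2, N5} + {L9, T9, U7}: 38 + 46 = 84
  {L9, N5} + {H2, T9, U7}: 46 + 44 = 90
  … (15 splits in total)
  {H2, L9, N5, T9} + {U7}: 52 + 6 = 58  ← best
Best: vehicle 1 00 → H2 → L9 → T9 → N5 → 00 = 52; vehicle 2 00 → U7 → 00 = 6; combined 58.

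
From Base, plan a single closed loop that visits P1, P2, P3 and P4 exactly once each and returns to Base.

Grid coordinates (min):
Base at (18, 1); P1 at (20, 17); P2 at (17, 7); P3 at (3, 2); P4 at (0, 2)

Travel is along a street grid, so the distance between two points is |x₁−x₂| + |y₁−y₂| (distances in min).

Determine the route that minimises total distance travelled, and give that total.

Shortest round trip = 72 min.

Base→P1→P2→P3→P4→Base: 18+13+19+3+19 = 72
Base→P1→P2→P4→P3→Base: 18+13+22+3+16 = 72
Base→P1→P3→P2→P4→Base: 18+32+19+22+19 = 110
Base→P1→P3→P4→P2→Base: 18+32+3+22+7 = 82
Base→P1→P4→P2→P3→Base: 18+35+22+19+16 = 110
Base→P1→P4→P3→P2→Base: 18+35+3+19+7 = 82
Base→P2→P1→P3→P4→Base: 7+13+32+3+19 = 74
Base→P2→P1→P4→P3→Base: 7+13+35+3+16 = 74
Base→P2→P3→P1→P4→Base: 7+19+32+35+19 = 112
Base→P2→P4→P1→P3→Base: 7+22+35+32+16 = 112
Base→P3→P1→P2→P4→Base: 16+32+13+22+19 = 102
Base→P3→P2→P1→P4→Base: 16+19+13+35+19 = 102
The minimum is 72.
One optimal route: Base → P1 → P2 → P3 → P4 → Base (or its reverse).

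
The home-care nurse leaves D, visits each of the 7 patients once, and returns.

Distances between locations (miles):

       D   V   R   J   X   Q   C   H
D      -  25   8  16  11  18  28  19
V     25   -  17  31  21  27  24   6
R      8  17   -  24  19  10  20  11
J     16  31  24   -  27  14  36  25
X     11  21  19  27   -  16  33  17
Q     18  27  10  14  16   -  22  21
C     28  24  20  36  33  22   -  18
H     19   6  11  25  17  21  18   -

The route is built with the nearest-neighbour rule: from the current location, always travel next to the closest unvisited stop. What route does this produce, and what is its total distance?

From D: distances to unvisited — R=8, X=11, J=16, Q=18, H=19, V=25, C=28. Nearest is R (8).
From R: distances to unvisited — Q=10, H=11, V=17, X=19, C=20, J=24. Nearest is Q (10).
From Q: distances to unvisited — J=14, X=16, H=21, C=22, V=27. Nearest is J (14).
From J: distances to unvisited — H=25, X=27, V=31, C=36. Nearest is H (25).
From H: distances to unvisited — V=6, X=17, C=18. Nearest is V (6).
From V: distances to unvisited — X=21, C=24. Nearest is X (21).
From X: distances to unvisited — C=33. Nearest is C (33).
Return C→D: 28.
Total = 8 + 10 + 14 + 25 + 6 + 21 + 33 + 28 = 145.

Total distance 145 miles via the nearest-neighbour route D → R → Q → J → H → V → X → C → D.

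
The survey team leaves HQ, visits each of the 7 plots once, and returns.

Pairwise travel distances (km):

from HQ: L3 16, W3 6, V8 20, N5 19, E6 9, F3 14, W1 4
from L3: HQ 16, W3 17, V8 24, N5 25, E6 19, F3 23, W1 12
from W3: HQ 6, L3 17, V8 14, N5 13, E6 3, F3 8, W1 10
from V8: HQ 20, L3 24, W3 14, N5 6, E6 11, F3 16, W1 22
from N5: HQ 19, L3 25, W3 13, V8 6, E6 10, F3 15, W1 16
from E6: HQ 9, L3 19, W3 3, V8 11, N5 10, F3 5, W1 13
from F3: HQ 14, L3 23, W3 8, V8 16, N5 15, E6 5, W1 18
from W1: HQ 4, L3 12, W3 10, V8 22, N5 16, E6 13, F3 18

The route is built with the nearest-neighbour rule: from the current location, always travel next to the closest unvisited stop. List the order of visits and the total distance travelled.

At HQ the remaining stops are W1 4, W3 6, E6 9, F3 14, L3 16, N5 19, V8 20; go to W1.
At W1 the remaining stops are W3 10, L3 12, E6 13, N5 16, F3 18, V8 22; go to W3.
At W3 the remaining stops are E6 3, F3 8, N5 13, V8 14, L3 17; go to E6.
At E6 the remaining stops are F3 5, N5 10, V8 11, L3 19; go to F3.
At F3 the remaining stops are N5 15, V8 16, L3 23; go to N5.
At N5 the remaining stops are V8 6, L3 25; go to V8.
At V8 the remaining stops are L3 24; go to L3.
Return L3→HQ: 16.
Total = 4 + 10 + 3 + 5 + 15 + 6 + 24 + 16 = 83.

Total distance 83 km via the nearest-neighbour route HQ → W1 → W3 → E6 → F3 → N5 → V8 → L3 → HQ.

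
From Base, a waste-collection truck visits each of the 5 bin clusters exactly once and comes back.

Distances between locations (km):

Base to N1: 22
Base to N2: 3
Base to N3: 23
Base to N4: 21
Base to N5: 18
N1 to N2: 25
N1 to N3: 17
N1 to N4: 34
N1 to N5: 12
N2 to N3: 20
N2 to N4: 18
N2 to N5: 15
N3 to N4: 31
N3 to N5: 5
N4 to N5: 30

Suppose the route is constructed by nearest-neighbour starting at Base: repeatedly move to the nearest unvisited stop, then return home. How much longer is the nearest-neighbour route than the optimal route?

4 km longer than the optimal tour.

From Base: N2=3, N5=18, N4=21, N1=22, N3=23 → choose N2 (3).
From N2: N5=15, N4=18, N3=20, N1=25 → choose N5 (15).
From N5: N3=5, N1=12, N4=30 → choose N3 (5).
From N3: N1=17, N4=31 → choose N1 (17).
From N1: N4=34 → choose N4 (34).
NN route Base → N2 → N5 → N3 → N1 → N4 → Base costs 95.
Optimal: Base → N1 → N5 → N3 → N4 → N2 → Base costs 91 (by enumerating all 60 distinct tours).
Excess = 95 − 91 = 4.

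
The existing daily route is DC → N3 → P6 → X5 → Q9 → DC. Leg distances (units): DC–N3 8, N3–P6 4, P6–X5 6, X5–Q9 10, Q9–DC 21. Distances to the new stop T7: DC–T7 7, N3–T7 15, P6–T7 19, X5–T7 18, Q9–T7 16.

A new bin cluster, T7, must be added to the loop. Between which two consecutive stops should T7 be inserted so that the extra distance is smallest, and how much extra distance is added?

Adding 2 by placing T7 on the Q9–DC leg.

Insertion cost between consecutive stops i–j is d(i,T7) + d(T7,j) − d(i,j):
  between DC and N3: 7 + 15 − 8 = 14
  between N3 and P6: 15 + 19 − 4 = 30
  between P6 and X5: 19 + 18 − 6 = 31
  between X5 and Q9: 18 + 16 − 10 = 24
  between Q9 and DC: 16 + 7 − 21 = 2
Cheapest insertion is between Q9 and DC, adding 2.
New total = 49 + 2 = 51.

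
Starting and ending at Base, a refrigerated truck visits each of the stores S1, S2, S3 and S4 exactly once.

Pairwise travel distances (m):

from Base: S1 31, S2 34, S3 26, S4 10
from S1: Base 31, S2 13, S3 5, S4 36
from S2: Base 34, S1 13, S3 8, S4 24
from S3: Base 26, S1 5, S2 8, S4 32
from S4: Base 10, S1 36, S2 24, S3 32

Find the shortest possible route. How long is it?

Shortest round trip = 78 m.

There are 12 distinct closed tours to check (reversals are equivalent).
Base-S1-S2-S3-S4-Base: 31+13+8+32+10 = 94
Base-S1-S2-S4-S3-Base: 31+13+24+32+26 = 126
Base-S1-S3-S2-S4-Base: 31+5+8+24+10 = 78
Base-S1-S3-S4-S2-Base: 31+5+32+24+34 = 126
Base-S1-S4-S2-S3-Base: 31+36+24+8+26 = 125
Base-S1-S4-S3-S2-Base: 31+36+32+8+34 = 141
Base-S2-S1-S3-S4-Base: 34+13+5+32+10 = 94
Base-S2-S1-S4-S3-Base: 34+13+36+32+26 = 141
Base-S2-S3-S1-S4-Base: 34+8+5+36+10 = 93
Base-S2-S4-S1-S3-Base: 34+24+36+5+26 = 125
Base-S3-S1-S2-S4-Base: 26+5+13+24+10 = 78
Base-S3-S2-S1-S4-Base: 26+8+13+36+10 = 93
The minimum is 78.
One optimal route: Base → S1 → S3 → S2 → S4 → Base (or its reverse).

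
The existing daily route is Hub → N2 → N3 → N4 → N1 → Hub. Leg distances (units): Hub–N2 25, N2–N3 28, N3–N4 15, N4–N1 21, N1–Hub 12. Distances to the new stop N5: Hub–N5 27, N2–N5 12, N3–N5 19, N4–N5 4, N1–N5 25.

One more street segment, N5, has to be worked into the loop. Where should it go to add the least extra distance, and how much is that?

Insertion cost between consecutive stops i–j is d(i,N5) + d(N5,j) − d(i,j):
  between Hub and N2: 27 + 12 − 25 = 14
  between N2 and N3: 12 + 19 − 28 = 3
  between N3 and N4: 19 + 4 − 15 = 8
  between N4 and N1: 4 + 25 − 21 = 8
  between N1 and Hub: 25 + 27 − 12 = 40
Cheapest insertion is between N2 and N3, adding 3.
New total = 101 + 3 = 104.

+3 — insert N5 between N2 and N3.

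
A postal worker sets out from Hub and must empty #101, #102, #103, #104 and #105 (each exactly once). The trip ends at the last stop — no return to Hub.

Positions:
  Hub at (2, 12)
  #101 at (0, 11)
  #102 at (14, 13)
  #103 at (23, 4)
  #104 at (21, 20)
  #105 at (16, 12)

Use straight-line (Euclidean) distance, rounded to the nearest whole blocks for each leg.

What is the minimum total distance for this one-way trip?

43 blocks — the minimum one-way total.

There are 5! = 120 possible orderings.
Hub - #101 - #102 - #103 - #104 - #105: 2+14+13+16+9 = 54
Hub - #101 - #102 - #103 - #105 - #104: 2+14+13+11+9 = 49
Hub - #101 - #102 - #104 - #103 - #105: 2+14+10+16+11 = 53
Hub - #101 - #102 - #104 - #105 - #103: 2+14+10+9+11 = 46
Hub - #101 - #102 - #105 - #103 - #104: 2+14+2+11+16 = 45
Hub - #101 - #102 - #105 - #104 - #103: 2+14+2+9+16 = 43
Hub - #101 - #103 - #102 - #104 - #105: 2+24+13+10+9 = 58
Hub - #101 - #103 - #102 - #105 - #104: 2+24+13+2+9 = 50
Hub - #101 - #103 - #104 - #102 - #105: 2+24+16+10+2 = 54
Hub - #101 - #103 - #104 - #105 - #102: 2+24+16+9+2 = 53
Hub - #101 - #103 - #105 - #102 - #104: 2+24+11+2+10 = 49
Hub - #101 - #103 - #105 - #104 - #102: 2+24+11+9+10 = 56
Hub - #101 - #104 - #102 - #103 - #105: 2+23+10+13+11 = 59
Hub - #101 - #104 - #102 - #105 - #103: 2+23+10+2+11 = 48
… (106 more)
The minimum is 43.
One shortest path: Hub → #101 → #102 → #105 → #104 → #103.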